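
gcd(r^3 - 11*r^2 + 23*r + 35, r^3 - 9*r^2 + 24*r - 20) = r - 5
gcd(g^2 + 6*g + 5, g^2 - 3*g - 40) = g + 5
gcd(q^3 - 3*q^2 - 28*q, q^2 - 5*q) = q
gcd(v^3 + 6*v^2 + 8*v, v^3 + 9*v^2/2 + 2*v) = v^2 + 4*v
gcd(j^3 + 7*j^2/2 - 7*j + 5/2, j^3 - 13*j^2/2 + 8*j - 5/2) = j^2 - 3*j/2 + 1/2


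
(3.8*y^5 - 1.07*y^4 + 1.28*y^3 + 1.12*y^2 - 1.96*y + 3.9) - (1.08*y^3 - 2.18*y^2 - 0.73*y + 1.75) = 3.8*y^5 - 1.07*y^4 + 0.2*y^3 + 3.3*y^2 - 1.23*y + 2.15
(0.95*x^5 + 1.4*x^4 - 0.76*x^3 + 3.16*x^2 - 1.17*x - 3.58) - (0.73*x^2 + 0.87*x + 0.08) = 0.95*x^5 + 1.4*x^4 - 0.76*x^3 + 2.43*x^2 - 2.04*x - 3.66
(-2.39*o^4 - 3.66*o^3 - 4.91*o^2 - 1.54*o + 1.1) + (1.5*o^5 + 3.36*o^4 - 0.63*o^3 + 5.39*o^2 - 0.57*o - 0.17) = 1.5*o^5 + 0.97*o^4 - 4.29*o^3 + 0.48*o^2 - 2.11*o + 0.93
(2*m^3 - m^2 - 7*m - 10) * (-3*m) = -6*m^4 + 3*m^3 + 21*m^2 + 30*m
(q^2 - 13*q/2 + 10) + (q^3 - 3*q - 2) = q^3 + q^2 - 19*q/2 + 8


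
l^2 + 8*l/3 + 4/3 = (l + 2/3)*(l + 2)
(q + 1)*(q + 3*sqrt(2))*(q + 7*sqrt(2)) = q^3 + q^2 + 10*sqrt(2)*q^2 + 10*sqrt(2)*q + 42*q + 42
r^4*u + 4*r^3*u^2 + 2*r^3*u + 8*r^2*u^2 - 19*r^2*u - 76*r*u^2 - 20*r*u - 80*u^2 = (r - 4)*(r + 5)*(r + 4*u)*(r*u + u)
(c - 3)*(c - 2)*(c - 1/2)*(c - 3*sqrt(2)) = c^4 - 11*c^3/2 - 3*sqrt(2)*c^3 + 17*c^2/2 + 33*sqrt(2)*c^2/2 - 51*sqrt(2)*c/2 - 3*c + 9*sqrt(2)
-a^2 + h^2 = (-a + h)*(a + h)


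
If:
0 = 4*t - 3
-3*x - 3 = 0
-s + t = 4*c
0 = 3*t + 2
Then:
No Solution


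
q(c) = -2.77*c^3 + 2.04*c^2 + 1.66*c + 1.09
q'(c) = -8.31*c^2 + 4.08*c + 1.66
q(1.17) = 1.39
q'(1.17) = -4.94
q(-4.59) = 304.32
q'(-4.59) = -192.14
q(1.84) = -6.20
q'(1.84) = -18.97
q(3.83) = -118.25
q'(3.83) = -104.61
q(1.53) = -1.52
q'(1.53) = -11.55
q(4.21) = -162.46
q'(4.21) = -128.45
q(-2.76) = 70.29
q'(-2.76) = -72.90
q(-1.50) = 12.54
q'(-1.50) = -23.16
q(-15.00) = 9783.94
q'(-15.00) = -1929.29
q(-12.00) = 5061.49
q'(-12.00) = -1243.94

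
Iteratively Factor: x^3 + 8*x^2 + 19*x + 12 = (x + 1)*(x^2 + 7*x + 12) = (x + 1)*(x + 3)*(x + 4)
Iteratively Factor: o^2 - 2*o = (o)*(o - 2)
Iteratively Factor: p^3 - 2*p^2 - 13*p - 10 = (p - 5)*(p^2 + 3*p + 2) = (p - 5)*(p + 2)*(p + 1)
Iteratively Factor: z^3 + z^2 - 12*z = (z)*(z^2 + z - 12) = z*(z - 3)*(z + 4)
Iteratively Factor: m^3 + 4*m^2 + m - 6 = (m - 1)*(m^2 + 5*m + 6) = (m - 1)*(m + 3)*(m + 2)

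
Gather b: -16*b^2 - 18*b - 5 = -16*b^2 - 18*b - 5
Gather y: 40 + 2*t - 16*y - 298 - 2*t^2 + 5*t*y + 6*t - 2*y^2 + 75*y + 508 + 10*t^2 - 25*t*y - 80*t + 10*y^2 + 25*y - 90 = 8*t^2 - 72*t + 8*y^2 + y*(84 - 20*t) + 160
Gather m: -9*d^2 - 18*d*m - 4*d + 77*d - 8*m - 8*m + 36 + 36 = -9*d^2 + 73*d + m*(-18*d - 16) + 72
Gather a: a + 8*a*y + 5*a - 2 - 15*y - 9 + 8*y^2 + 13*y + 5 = a*(8*y + 6) + 8*y^2 - 2*y - 6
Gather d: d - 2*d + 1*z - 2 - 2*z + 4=-d - z + 2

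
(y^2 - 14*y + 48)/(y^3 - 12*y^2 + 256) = (y - 6)/(y^2 - 4*y - 32)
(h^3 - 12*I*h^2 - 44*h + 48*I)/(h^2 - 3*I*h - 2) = (h^2 - 10*I*h - 24)/(h - I)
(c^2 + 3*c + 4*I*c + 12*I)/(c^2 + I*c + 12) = (c + 3)/(c - 3*I)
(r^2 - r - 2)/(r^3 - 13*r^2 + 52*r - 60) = (r + 1)/(r^2 - 11*r + 30)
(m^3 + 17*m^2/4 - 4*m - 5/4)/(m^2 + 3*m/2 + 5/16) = 4*(m^2 + 4*m - 5)/(4*m + 5)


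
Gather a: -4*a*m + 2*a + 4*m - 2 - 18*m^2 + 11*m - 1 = a*(2 - 4*m) - 18*m^2 + 15*m - 3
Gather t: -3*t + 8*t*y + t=t*(8*y - 2)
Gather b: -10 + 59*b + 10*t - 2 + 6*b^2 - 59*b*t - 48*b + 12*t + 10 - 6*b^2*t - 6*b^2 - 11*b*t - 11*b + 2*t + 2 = -6*b^2*t - 70*b*t + 24*t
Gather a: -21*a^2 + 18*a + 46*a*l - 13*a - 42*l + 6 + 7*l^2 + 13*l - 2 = -21*a^2 + a*(46*l + 5) + 7*l^2 - 29*l + 4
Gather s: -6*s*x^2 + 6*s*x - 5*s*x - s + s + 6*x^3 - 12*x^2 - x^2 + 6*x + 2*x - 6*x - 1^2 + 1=s*(-6*x^2 + x) + 6*x^3 - 13*x^2 + 2*x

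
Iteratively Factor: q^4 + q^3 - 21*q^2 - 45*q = (q)*(q^3 + q^2 - 21*q - 45) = q*(q + 3)*(q^2 - 2*q - 15) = q*(q + 3)^2*(q - 5)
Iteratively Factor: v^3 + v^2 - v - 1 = (v + 1)*(v^2 - 1) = (v + 1)^2*(v - 1)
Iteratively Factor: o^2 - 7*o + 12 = (o - 3)*(o - 4)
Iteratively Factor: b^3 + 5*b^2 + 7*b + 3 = (b + 1)*(b^2 + 4*b + 3) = (b + 1)^2*(b + 3)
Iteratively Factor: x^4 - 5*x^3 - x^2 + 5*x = (x + 1)*(x^3 - 6*x^2 + 5*x) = (x - 5)*(x + 1)*(x^2 - x) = (x - 5)*(x - 1)*(x + 1)*(x)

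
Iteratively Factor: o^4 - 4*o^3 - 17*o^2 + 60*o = (o - 5)*(o^3 + o^2 - 12*o) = (o - 5)*(o + 4)*(o^2 - 3*o) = (o - 5)*(o - 3)*(o + 4)*(o)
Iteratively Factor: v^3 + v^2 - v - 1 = (v - 1)*(v^2 + 2*v + 1) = (v - 1)*(v + 1)*(v + 1)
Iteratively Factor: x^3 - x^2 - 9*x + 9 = (x - 3)*(x^2 + 2*x - 3) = (x - 3)*(x + 3)*(x - 1)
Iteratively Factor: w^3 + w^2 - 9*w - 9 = (w + 3)*(w^2 - 2*w - 3) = (w + 1)*(w + 3)*(w - 3)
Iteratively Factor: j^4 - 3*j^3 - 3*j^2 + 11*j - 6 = (j + 2)*(j^3 - 5*j^2 + 7*j - 3) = (j - 1)*(j + 2)*(j^2 - 4*j + 3) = (j - 3)*(j - 1)*(j + 2)*(j - 1)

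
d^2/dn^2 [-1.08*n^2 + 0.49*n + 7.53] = -2.16000000000000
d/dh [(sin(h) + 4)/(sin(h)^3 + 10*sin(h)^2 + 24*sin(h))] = -2*(sin(h) + 3)*cos(h)/((sin(h) + 6)^2*sin(h)^2)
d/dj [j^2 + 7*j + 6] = 2*j + 7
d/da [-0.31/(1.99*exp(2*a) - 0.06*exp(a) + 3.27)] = (1.2338*exp(a) - 0.0186)*exp(a)/(1.99*exp(2*a) - 0.06*exp(a) + 3.27)^2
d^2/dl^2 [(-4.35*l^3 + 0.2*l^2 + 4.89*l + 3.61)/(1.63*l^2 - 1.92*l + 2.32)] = (-1.4210854715202e-14*l^4 + 28.064562*l^3 + 169.270374*l^2 - 319.21992*l + 45.029648)/(4.330747*l^6 - 15.303744*l^5 + 36.51852*l^4 - 50.64192*l^3 + 51.97728*l^2 - 31.002624*l + 12.487168)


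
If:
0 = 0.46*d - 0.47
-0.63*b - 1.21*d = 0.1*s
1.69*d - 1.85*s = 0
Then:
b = -2.11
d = 1.02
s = 0.93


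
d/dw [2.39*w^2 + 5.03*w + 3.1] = 4.78*w + 5.03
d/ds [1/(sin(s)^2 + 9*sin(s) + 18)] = -(2*sin(s) + 9)*cos(s)/(sin(s)^2 + 9*sin(s) + 18)^2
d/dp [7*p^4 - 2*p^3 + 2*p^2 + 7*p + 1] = 28*p^3 - 6*p^2 + 4*p + 7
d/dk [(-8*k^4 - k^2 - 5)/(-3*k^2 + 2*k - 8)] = 2*(24*k^5 - 24*k^4 + 128*k^3 - k^2 - 7*k + 5)/(9*k^4 - 12*k^3 + 52*k^2 - 32*k + 64)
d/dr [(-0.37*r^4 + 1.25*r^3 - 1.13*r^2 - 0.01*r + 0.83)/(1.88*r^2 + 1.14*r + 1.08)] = (-1.3912*r^5 + 1.0846*r^4 + 1.2516*r^3 + 2.7806*r^2 - 5.5616*r - 0.957)/(3.5344*r^4 + 4.2864*r^3 + 5.3604*r^2 + 2.4624*r + 1.1664)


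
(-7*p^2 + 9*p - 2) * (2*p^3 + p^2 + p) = -14*p^5 + 11*p^4 - 2*p^3 + 7*p^2 - 2*p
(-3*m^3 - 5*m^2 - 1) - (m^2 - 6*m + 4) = -3*m^3 - 6*m^2 + 6*m - 5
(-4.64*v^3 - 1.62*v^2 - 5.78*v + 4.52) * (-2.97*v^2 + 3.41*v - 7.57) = 13.7808*v^5 - 11.011*v^4 + 46.7672*v^3 - 20.8708*v^2 + 59.1678*v - 34.2164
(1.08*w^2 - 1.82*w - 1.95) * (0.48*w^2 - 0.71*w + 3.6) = 0.5184*w^4 - 1.6404*w^3 + 4.2442*w^2 - 5.1675*w - 7.02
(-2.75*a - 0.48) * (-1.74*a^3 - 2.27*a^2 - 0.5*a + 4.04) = 4.785*a^4 + 7.0777*a^3 + 2.4646*a^2 - 10.87*a - 1.9392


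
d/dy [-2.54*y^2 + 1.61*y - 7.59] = 1.61 - 5.08*y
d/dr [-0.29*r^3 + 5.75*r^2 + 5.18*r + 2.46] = -0.87*r^2 + 11.5*r + 5.18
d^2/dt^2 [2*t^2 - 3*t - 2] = 4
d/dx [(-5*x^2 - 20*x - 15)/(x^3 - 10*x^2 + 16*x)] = 5*(x^4 + 8*x^3 - 47*x^2 - 60*x + 48)/(x^2*(x^4 - 20*x^3 + 132*x^2 - 320*x + 256))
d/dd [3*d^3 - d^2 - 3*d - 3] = 9*d^2 - 2*d - 3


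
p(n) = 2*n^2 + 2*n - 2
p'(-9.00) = -34.00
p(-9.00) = 142.00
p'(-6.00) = -22.00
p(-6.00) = 58.00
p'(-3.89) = -13.56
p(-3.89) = 20.48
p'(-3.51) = -12.04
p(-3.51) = 15.62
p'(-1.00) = -2.00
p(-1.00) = -2.00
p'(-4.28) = -15.12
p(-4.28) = 26.08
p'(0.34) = 3.36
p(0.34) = -1.09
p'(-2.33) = -7.32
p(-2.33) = 4.20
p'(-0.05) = 1.80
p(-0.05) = -2.10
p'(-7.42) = -27.68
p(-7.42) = 93.27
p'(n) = 4*n + 2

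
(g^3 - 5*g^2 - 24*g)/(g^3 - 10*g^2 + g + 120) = g/(g - 5)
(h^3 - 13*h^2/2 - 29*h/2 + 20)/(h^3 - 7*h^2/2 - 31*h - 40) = (h - 1)/(h + 2)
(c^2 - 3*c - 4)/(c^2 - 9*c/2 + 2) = 2*(c + 1)/(2*c - 1)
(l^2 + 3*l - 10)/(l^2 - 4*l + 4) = (l + 5)/(l - 2)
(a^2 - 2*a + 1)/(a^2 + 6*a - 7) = (a - 1)/(a + 7)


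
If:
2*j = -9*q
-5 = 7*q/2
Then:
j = 45/7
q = -10/7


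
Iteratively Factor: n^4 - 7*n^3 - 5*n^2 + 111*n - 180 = (n - 5)*(n^3 - 2*n^2 - 15*n + 36) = (n - 5)*(n - 3)*(n^2 + n - 12) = (n - 5)*(n - 3)*(n + 4)*(n - 3)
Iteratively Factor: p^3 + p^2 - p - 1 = (p + 1)*(p^2 - 1) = (p - 1)*(p + 1)*(p + 1)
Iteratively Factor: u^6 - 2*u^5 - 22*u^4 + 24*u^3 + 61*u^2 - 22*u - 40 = (u + 1)*(u^5 - 3*u^4 - 19*u^3 + 43*u^2 + 18*u - 40) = (u + 1)*(u + 4)*(u^4 - 7*u^3 + 9*u^2 + 7*u - 10) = (u - 1)*(u + 1)*(u + 4)*(u^3 - 6*u^2 + 3*u + 10) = (u - 5)*(u - 1)*(u + 1)*(u + 4)*(u^2 - u - 2) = (u - 5)*(u - 1)*(u + 1)^2*(u + 4)*(u - 2)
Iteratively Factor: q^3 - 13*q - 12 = (q + 1)*(q^2 - q - 12) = (q + 1)*(q + 3)*(q - 4)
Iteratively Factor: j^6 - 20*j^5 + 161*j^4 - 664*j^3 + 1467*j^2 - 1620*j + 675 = (j - 3)*(j^5 - 17*j^4 + 110*j^3 - 334*j^2 + 465*j - 225) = (j - 3)^2*(j^4 - 14*j^3 + 68*j^2 - 130*j + 75) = (j - 3)^2*(j - 1)*(j^3 - 13*j^2 + 55*j - 75) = (j - 5)*(j - 3)^2*(j - 1)*(j^2 - 8*j + 15) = (j - 5)^2*(j - 3)^2*(j - 1)*(j - 3)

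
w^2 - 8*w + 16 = (w - 4)^2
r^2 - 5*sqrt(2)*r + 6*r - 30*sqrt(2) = (r + 6)*(r - 5*sqrt(2))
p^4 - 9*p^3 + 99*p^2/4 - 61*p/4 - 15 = (p - 4)*(p - 3)*(p - 5/2)*(p + 1/2)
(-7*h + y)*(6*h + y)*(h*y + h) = -42*h^3*y - 42*h^3 - h^2*y^2 - h^2*y + h*y^3 + h*y^2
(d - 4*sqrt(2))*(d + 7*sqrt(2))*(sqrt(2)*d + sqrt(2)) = sqrt(2)*d^3 + sqrt(2)*d^2 + 6*d^2 - 56*sqrt(2)*d + 6*d - 56*sqrt(2)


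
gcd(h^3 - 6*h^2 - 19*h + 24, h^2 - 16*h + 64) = h - 8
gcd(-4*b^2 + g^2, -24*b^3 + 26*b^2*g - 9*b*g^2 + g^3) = 2*b - g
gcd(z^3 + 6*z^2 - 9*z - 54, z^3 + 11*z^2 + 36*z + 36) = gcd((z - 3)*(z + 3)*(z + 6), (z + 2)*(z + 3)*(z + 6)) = z^2 + 9*z + 18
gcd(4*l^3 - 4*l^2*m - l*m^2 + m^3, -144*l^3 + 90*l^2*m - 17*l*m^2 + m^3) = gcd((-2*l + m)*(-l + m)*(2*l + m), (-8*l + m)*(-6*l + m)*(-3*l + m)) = 1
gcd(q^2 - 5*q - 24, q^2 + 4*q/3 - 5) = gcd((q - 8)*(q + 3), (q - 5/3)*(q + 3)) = q + 3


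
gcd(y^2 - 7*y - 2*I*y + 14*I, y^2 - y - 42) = y - 7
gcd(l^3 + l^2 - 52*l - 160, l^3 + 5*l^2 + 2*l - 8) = l + 4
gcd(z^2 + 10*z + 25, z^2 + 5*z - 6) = 1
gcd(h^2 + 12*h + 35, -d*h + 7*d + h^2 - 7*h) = 1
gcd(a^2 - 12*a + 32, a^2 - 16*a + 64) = a - 8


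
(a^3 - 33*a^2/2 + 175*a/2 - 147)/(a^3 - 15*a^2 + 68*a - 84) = (a - 7/2)/(a - 2)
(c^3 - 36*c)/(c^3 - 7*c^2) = (c^2 - 36)/(c*(c - 7))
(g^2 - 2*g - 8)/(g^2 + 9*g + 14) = (g - 4)/(g + 7)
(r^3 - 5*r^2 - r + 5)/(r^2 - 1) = r - 5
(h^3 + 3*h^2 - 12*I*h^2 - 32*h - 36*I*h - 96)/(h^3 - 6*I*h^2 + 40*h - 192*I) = (h + 3)/(h + 6*I)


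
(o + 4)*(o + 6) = o^2 + 10*o + 24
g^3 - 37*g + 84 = (g - 4)*(g - 3)*(g + 7)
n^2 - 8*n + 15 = (n - 5)*(n - 3)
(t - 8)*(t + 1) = t^2 - 7*t - 8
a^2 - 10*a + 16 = (a - 8)*(a - 2)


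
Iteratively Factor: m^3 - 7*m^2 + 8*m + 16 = (m - 4)*(m^2 - 3*m - 4) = (m - 4)^2*(m + 1)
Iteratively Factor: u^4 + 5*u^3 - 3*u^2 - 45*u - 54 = (u + 3)*(u^3 + 2*u^2 - 9*u - 18) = (u + 2)*(u + 3)*(u^2 - 9) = (u - 3)*(u + 2)*(u + 3)*(u + 3)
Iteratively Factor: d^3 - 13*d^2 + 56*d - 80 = (d - 4)*(d^2 - 9*d + 20) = (d - 5)*(d - 4)*(d - 4)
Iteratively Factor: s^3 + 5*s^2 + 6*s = (s + 3)*(s^2 + 2*s) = s*(s + 3)*(s + 2)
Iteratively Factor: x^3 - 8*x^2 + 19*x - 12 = (x - 4)*(x^2 - 4*x + 3) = (x - 4)*(x - 3)*(x - 1)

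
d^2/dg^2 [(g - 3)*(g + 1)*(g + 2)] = 6*g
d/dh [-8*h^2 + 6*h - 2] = 6 - 16*h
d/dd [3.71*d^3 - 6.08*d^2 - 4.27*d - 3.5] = 11.13*d^2 - 12.16*d - 4.27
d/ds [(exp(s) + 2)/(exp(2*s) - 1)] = (-2*(exp(s) + 2)*exp(s) + exp(2*s) - 1)*exp(s)/(1 - exp(2*s))^2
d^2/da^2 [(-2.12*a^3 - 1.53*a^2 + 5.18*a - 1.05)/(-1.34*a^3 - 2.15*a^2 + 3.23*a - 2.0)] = (1.4210854715202e-14*a^7 - 6.72090399999996*a^6 - 0.752543999999972*a^5 - 95.3632440000001*a^4 - 54.480386*a^3 + 46.79769*a^2 + 123.88965*a - 41.80651)/(2.406104*a^9 + 11.58162*a^8 + 1.183086*a^7 - 35.121805*a^6 + 31.720233*a^5 + 43.088805*a^4 - 100.952267*a^3 + 88.3974*a^2 - 38.76*a + 8.0)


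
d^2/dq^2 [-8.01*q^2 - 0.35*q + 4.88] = -16.0200000000000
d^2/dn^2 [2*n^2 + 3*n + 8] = 4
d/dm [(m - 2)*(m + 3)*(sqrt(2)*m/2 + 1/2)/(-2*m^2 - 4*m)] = (-sqrt(2)*m^4 - 4*sqrt(2)*m^3 - 8*sqrt(2)*m^2 - m^2 - 12*m - 12)/(4*m^2*(m^2 + 4*m + 4))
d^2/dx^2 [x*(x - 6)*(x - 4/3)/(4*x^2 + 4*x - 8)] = 5*(11*x^3 - 30*x^2 + 36*x - 8)/(6*(x^6 + 3*x^5 - 3*x^4 - 11*x^3 + 6*x^2 + 12*x - 8))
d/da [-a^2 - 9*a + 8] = -2*a - 9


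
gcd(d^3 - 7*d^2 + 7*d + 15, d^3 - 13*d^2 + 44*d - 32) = 1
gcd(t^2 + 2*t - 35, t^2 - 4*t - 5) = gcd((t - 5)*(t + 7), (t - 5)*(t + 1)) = t - 5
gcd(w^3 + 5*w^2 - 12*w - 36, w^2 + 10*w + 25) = 1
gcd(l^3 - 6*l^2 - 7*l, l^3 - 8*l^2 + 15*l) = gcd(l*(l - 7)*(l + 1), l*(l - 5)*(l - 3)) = l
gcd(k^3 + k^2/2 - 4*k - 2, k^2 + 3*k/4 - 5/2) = k + 2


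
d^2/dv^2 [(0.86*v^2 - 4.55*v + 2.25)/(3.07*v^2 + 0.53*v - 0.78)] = (-1.4210854715202e-14*v^4 - 88.565202*v^3 + 139.592286*v^2 - 43.40673*v + 9.324258)/(28.934443*v^6 + 14.985591*v^5 - 19.467177*v^4 - 7.465951*v^3 + 4.946058*v^2 + 0.967356*v - 0.474552)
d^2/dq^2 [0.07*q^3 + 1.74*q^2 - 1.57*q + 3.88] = 0.42*q + 3.48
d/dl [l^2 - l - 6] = 2*l - 1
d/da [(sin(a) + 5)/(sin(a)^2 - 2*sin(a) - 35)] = -cos(a)/(sin(a) - 7)^2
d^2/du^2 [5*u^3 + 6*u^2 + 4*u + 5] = 30*u + 12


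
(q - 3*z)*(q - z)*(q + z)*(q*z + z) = q^4*z - 3*q^3*z^2 + q^3*z - q^2*z^3 - 3*q^2*z^2 + 3*q*z^4 - q*z^3 + 3*z^4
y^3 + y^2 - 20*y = y*(y - 4)*(y + 5)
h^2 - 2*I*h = h*(h - 2*I)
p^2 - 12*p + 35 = (p - 7)*(p - 5)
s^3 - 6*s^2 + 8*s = s*(s - 4)*(s - 2)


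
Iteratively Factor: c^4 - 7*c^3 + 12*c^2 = (c)*(c^3 - 7*c^2 + 12*c) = c^2*(c^2 - 7*c + 12) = c^2*(c - 4)*(c - 3)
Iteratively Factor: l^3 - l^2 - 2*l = (l + 1)*(l^2 - 2*l) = (l - 2)*(l + 1)*(l)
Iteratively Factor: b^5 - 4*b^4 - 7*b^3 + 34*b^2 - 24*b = (b + 3)*(b^4 - 7*b^3 + 14*b^2 - 8*b) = (b - 1)*(b + 3)*(b^3 - 6*b^2 + 8*b) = b*(b - 1)*(b + 3)*(b^2 - 6*b + 8) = b*(b - 2)*(b - 1)*(b + 3)*(b - 4)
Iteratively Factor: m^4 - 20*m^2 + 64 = (m + 4)*(m^3 - 4*m^2 - 4*m + 16) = (m - 4)*(m + 4)*(m^2 - 4) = (m - 4)*(m - 2)*(m + 4)*(m + 2)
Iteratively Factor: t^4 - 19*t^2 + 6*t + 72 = (t - 3)*(t^3 + 3*t^2 - 10*t - 24) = (t - 3)*(t + 2)*(t^2 + t - 12) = (t - 3)^2*(t + 2)*(t + 4)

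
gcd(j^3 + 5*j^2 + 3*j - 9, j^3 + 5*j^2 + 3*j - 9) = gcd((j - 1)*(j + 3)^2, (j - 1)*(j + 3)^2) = j^3 + 5*j^2 + 3*j - 9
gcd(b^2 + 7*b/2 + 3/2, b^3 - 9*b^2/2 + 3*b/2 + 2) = b + 1/2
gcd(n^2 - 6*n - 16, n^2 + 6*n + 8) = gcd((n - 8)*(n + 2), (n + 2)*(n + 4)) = n + 2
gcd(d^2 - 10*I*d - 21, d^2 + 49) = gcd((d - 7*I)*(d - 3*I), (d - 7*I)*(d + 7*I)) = d - 7*I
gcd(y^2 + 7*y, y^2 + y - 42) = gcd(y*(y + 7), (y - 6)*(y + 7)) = y + 7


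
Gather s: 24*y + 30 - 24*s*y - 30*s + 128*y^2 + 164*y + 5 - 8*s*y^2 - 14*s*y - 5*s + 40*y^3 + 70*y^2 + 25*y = s*(-8*y^2 - 38*y - 35) + 40*y^3 + 198*y^2 + 213*y + 35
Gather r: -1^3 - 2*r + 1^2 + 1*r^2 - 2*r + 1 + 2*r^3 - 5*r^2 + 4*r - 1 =2*r^3 - 4*r^2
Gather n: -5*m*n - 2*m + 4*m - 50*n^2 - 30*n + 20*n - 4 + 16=2*m - 50*n^2 + n*(-5*m - 10) + 12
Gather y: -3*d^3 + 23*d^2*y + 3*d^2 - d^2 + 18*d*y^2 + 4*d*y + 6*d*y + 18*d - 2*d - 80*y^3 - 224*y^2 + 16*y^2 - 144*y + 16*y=-3*d^3 + 2*d^2 + 16*d - 80*y^3 + y^2*(18*d - 208) + y*(23*d^2 + 10*d - 128)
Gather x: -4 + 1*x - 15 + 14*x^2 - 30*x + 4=14*x^2 - 29*x - 15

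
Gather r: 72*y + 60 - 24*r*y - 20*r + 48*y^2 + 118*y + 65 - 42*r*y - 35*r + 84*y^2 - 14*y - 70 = r*(-66*y - 55) + 132*y^2 + 176*y + 55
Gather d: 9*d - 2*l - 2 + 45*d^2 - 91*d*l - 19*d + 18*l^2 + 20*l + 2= 45*d^2 + d*(-91*l - 10) + 18*l^2 + 18*l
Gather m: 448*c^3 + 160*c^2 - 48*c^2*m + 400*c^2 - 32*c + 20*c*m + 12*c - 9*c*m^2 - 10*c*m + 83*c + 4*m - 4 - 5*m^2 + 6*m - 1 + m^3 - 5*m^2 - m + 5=448*c^3 + 560*c^2 + 63*c + m^3 + m^2*(-9*c - 10) + m*(-48*c^2 + 10*c + 9)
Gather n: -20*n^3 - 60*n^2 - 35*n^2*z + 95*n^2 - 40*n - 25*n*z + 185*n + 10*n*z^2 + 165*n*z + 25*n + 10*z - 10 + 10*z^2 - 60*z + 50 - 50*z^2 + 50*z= -20*n^3 + n^2*(35 - 35*z) + n*(10*z^2 + 140*z + 170) - 40*z^2 + 40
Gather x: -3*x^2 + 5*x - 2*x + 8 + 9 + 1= -3*x^2 + 3*x + 18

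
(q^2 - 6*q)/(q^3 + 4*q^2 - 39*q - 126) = q/(q^2 + 10*q + 21)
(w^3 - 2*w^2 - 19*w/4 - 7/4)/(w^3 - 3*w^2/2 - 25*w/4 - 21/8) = 2*(w + 1)/(2*w + 3)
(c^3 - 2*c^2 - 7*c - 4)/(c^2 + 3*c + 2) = (c^2 - 3*c - 4)/(c + 2)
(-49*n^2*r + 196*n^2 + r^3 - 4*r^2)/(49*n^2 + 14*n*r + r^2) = (-7*n*r + 28*n + r^2 - 4*r)/(7*n + r)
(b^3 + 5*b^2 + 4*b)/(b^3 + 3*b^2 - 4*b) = (b + 1)/(b - 1)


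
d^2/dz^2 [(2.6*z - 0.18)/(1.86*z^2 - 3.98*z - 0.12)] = ((21.3656 - 29.016*z)*(-1.86*z^2 + 3.98*z + 0.12) - (2.6*z - 0.18)*(3.72*z - 3.98)*(7.44*z - 7.96))/(-1.86*z^2 + 3.98*z + 0.12)^3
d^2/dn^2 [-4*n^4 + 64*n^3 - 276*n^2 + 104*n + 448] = -48*n^2 + 384*n - 552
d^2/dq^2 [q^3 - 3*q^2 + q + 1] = 6*q - 6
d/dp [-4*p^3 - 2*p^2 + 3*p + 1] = -12*p^2 - 4*p + 3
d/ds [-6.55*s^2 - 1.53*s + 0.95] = -13.1*s - 1.53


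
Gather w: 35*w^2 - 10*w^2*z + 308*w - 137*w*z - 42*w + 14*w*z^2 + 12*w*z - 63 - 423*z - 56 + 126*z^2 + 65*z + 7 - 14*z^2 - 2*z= w^2*(35 - 10*z) + w*(14*z^2 - 125*z + 266) + 112*z^2 - 360*z - 112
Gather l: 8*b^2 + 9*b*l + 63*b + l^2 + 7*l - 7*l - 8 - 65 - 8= 8*b^2 + 9*b*l + 63*b + l^2 - 81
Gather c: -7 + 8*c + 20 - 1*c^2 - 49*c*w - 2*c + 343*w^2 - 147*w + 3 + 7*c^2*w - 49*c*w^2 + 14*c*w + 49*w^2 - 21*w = c^2*(7*w - 1) + c*(-49*w^2 - 35*w + 6) + 392*w^2 - 168*w + 16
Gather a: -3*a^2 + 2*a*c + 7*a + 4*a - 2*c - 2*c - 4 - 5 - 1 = -3*a^2 + a*(2*c + 11) - 4*c - 10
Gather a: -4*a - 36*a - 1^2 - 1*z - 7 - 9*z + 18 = -40*a - 10*z + 10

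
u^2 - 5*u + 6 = (u - 3)*(u - 2)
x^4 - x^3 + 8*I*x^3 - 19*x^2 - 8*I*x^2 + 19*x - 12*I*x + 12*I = (x - 1)*(x + I)*(x + 3*I)*(x + 4*I)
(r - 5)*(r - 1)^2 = r^3 - 7*r^2 + 11*r - 5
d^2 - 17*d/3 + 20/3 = (d - 4)*(d - 5/3)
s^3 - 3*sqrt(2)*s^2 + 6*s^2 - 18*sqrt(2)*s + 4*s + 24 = (s + 6)*(s - 2*sqrt(2))*(s - sqrt(2))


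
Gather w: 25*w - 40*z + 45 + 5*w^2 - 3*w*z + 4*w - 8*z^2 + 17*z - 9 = 5*w^2 + w*(29 - 3*z) - 8*z^2 - 23*z + 36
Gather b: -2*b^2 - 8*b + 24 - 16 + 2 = -2*b^2 - 8*b + 10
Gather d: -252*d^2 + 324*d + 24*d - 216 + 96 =-252*d^2 + 348*d - 120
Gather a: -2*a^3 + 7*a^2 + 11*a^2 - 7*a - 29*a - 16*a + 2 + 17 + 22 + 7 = -2*a^3 + 18*a^2 - 52*a + 48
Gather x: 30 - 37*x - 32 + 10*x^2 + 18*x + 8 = 10*x^2 - 19*x + 6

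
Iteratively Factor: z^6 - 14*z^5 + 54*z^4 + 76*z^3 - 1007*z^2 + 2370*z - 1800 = (z - 2)*(z^5 - 12*z^4 + 30*z^3 + 136*z^2 - 735*z + 900) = (z - 2)*(z + 4)*(z^4 - 16*z^3 + 94*z^2 - 240*z + 225) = (z - 3)*(z - 2)*(z + 4)*(z^3 - 13*z^2 + 55*z - 75) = (z - 3)^2*(z - 2)*(z + 4)*(z^2 - 10*z + 25) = (z - 5)*(z - 3)^2*(z - 2)*(z + 4)*(z - 5)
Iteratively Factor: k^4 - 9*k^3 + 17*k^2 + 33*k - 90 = (k - 3)*(k^3 - 6*k^2 - k + 30) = (k - 3)*(k + 2)*(k^2 - 8*k + 15) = (k - 5)*(k - 3)*(k + 2)*(k - 3)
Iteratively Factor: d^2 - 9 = (d + 3)*(d - 3)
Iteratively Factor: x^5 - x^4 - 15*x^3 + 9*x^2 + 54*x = (x + 2)*(x^4 - 3*x^3 - 9*x^2 + 27*x) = x*(x + 2)*(x^3 - 3*x^2 - 9*x + 27) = x*(x - 3)*(x + 2)*(x^2 - 9) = x*(x - 3)*(x + 2)*(x + 3)*(x - 3)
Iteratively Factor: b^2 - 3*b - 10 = (b - 5)*(b + 2)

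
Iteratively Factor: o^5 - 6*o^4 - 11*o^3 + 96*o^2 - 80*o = (o - 1)*(o^4 - 5*o^3 - 16*o^2 + 80*o) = (o - 1)*(o + 4)*(o^3 - 9*o^2 + 20*o) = (o - 4)*(o - 1)*(o + 4)*(o^2 - 5*o) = (o - 5)*(o - 4)*(o - 1)*(o + 4)*(o)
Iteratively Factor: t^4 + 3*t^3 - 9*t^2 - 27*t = (t - 3)*(t^3 + 6*t^2 + 9*t) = t*(t - 3)*(t^2 + 6*t + 9) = t*(t - 3)*(t + 3)*(t + 3)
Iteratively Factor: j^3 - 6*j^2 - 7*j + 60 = (j + 3)*(j^2 - 9*j + 20) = (j - 4)*(j + 3)*(j - 5)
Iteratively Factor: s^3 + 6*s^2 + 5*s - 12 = (s + 3)*(s^2 + 3*s - 4) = (s + 3)*(s + 4)*(s - 1)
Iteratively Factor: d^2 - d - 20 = (d - 5)*(d + 4)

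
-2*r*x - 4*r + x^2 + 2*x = (-2*r + x)*(x + 2)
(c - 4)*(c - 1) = c^2 - 5*c + 4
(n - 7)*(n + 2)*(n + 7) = n^3 + 2*n^2 - 49*n - 98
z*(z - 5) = z^2 - 5*z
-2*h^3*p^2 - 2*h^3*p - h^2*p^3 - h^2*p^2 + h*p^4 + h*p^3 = p*(-2*h + p)*(h + p)*(h*p + h)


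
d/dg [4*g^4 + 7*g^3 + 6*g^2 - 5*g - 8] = 16*g^3 + 21*g^2 + 12*g - 5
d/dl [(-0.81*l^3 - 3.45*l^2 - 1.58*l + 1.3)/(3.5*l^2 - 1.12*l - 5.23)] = (-2.835*l^4 + 1.8144*l^3 + 22.1029*l^2 + 26.987*l + 9.7194)/(12.25*l^4 - 7.84*l^3 - 35.3556*l^2 + 11.7152*l + 27.3529)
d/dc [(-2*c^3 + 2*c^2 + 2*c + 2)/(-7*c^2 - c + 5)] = 2*(7*c^4 + 2*c^3 - 9*c^2 + 24*c + 6)/(49*c^4 + 14*c^3 - 69*c^2 - 10*c + 25)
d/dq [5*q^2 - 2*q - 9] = 10*q - 2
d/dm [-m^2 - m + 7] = -2*m - 1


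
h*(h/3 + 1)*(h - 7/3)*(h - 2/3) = h^4/3 - 67*h^2/27 + 14*h/9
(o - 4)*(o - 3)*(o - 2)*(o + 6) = o^4 - 3*o^3 - 28*o^2 + 132*o - 144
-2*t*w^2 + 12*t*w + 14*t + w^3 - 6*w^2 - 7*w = (-2*t + w)*(w - 7)*(w + 1)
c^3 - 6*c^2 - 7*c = c*(c - 7)*(c + 1)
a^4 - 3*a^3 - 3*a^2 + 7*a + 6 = (a - 3)*(a - 2)*(a + 1)^2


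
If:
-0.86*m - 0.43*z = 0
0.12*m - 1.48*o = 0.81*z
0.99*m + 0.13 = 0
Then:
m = -0.13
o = -0.15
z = 0.26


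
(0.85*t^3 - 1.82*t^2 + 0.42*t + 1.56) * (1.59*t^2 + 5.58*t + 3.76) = 1.3515*t^5 + 1.8492*t^4 - 6.2918*t^3 - 2.0192*t^2 + 10.284*t + 5.8656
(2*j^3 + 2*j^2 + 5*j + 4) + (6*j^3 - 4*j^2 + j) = 8*j^3 - 2*j^2 + 6*j + 4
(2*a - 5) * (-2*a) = -4*a^2 + 10*a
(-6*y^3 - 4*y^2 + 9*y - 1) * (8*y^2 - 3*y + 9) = -48*y^5 - 14*y^4 + 30*y^3 - 71*y^2 + 84*y - 9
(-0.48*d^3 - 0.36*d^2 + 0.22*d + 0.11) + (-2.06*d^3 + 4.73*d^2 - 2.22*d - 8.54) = -2.54*d^3 + 4.37*d^2 - 2.0*d - 8.43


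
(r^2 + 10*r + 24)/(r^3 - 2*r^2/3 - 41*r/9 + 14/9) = 9*(r^2 + 10*r + 24)/(9*r^3 - 6*r^2 - 41*r + 14)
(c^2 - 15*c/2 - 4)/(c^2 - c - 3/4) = 2*(c - 8)/(2*c - 3)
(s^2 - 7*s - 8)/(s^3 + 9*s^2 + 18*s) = (s^2 - 7*s - 8)/(s*(s^2 + 9*s + 18))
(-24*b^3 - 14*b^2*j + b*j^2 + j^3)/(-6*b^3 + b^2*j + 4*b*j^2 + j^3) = (4*b - j)/(b - j)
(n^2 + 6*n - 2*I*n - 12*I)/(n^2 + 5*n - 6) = (n - 2*I)/(n - 1)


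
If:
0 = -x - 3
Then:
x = -3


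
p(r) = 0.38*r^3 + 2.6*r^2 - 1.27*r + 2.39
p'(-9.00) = 44.27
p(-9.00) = -52.60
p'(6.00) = 70.97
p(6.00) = 170.45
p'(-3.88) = -4.28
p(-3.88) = 24.26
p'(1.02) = 5.22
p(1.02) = 4.20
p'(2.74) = 21.54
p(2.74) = 26.25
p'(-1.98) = -7.10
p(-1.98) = 12.15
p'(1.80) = 11.78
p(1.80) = 10.74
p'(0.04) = -1.06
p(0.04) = 2.34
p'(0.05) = -1.01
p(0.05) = 2.33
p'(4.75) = 49.15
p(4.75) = 95.75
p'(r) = 1.14*r^2 + 5.2*r - 1.27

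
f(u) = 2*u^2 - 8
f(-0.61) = -7.26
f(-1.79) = -1.59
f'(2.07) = 8.28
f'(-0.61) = -2.44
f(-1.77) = -1.73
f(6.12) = 66.91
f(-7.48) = 103.90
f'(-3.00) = -12.00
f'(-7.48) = -29.92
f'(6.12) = 24.48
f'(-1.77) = -7.08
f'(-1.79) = -7.16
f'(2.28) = 9.12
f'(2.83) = 11.32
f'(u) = 4*u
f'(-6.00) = -24.00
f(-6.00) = 64.00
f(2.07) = 0.57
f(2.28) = 2.40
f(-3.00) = 10.00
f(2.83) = 8.02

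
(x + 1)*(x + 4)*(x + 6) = x^3 + 11*x^2 + 34*x + 24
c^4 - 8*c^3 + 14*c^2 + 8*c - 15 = (c - 5)*(c - 3)*(c - 1)*(c + 1)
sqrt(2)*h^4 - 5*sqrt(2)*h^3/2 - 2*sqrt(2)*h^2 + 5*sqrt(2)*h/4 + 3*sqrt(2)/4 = (h - 3)*(h + 1/2)*(h - sqrt(2)/2)*(sqrt(2)*h + 1)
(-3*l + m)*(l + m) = -3*l^2 - 2*l*m + m^2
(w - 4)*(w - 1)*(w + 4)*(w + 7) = w^4 + 6*w^3 - 23*w^2 - 96*w + 112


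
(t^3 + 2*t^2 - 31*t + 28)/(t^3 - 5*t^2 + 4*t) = (t + 7)/t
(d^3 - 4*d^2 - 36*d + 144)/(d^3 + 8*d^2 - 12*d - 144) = (d - 6)/(d + 6)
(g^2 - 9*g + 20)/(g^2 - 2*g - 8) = (g - 5)/(g + 2)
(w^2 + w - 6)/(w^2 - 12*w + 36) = (w^2 + w - 6)/(w^2 - 12*w + 36)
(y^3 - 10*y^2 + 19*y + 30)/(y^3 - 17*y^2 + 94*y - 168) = (y^2 - 4*y - 5)/(y^2 - 11*y + 28)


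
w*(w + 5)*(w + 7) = w^3 + 12*w^2 + 35*w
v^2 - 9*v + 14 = (v - 7)*(v - 2)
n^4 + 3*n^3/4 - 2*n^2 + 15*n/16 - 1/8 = (n - 1/2)^2*(n - 1/4)*(n + 2)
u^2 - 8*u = u*(u - 8)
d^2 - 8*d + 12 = (d - 6)*(d - 2)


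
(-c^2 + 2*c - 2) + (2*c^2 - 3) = c^2 + 2*c - 5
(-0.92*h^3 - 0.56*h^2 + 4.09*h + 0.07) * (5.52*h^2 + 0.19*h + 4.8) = -5.0784*h^5 - 3.266*h^4 + 18.0544*h^3 - 1.5245*h^2 + 19.6453*h + 0.336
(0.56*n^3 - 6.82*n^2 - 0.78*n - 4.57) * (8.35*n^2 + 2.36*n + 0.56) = 4.676*n^5 - 55.6254*n^4 - 22.2946*n^3 - 43.8195*n^2 - 11.222*n - 2.5592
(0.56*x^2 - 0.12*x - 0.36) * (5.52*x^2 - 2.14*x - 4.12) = 3.0912*x^4 - 1.8608*x^3 - 4.0376*x^2 + 1.2648*x + 1.4832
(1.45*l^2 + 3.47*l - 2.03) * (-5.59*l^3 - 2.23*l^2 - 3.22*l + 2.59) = -8.1055*l^5 - 22.6308*l^4 - 1.0594*l^3 - 2.891*l^2 + 15.5239*l - 5.2577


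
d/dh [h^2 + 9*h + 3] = 2*h + 9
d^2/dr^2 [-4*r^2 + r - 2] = -8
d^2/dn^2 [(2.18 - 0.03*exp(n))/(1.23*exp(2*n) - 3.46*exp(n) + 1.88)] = (-0.045387*exp(4*n) + 13.064814*exp(3*n) - 27.4167*exp(2*n) + 5.73881600000001*exp(n) + 14.074432)*exp(n)/(1.860867*exp(6*n) - 15.703902*exp(5*n) + 52.70796*exp(4*n) - 89.42716*exp(3*n) + 80.56176*exp(2*n) - 36.687072*exp(n) + 6.644672)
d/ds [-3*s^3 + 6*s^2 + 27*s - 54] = -9*s^2 + 12*s + 27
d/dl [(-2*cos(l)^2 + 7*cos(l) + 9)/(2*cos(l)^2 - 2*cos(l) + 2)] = (5*cos(l)^2 + 22*cos(l) - 16)*sin(l)/(2*(sin(l)^2 + cos(l) - 2)^2)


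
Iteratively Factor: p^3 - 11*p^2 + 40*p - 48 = (p - 3)*(p^2 - 8*p + 16) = (p - 4)*(p - 3)*(p - 4)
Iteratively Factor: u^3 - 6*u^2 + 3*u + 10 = (u - 5)*(u^2 - u - 2) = (u - 5)*(u + 1)*(u - 2)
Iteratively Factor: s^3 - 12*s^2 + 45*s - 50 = (s - 5)*(s^2 - 7*s + 10) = (s - 5)^2*(s - 2)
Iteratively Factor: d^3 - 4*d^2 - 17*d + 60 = (d - 5)*(d^2 + d - 12) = (d - 5)*(d + 4)*(d - 3)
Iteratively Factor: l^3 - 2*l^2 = (l)*(l^2 - 2*l) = l*(l - 2)*(l)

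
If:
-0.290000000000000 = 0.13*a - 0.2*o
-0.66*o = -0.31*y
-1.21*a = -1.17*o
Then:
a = 3.77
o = 3.90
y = 8.31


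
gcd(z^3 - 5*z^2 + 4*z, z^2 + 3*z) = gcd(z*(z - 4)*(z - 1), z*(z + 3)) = z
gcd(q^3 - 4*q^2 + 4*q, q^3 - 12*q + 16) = q^2 - 4*q + 4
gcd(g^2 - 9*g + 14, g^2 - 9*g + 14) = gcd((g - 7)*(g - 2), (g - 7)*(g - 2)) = g^2 - 9*g + 14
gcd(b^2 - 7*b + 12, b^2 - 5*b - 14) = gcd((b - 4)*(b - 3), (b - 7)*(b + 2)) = 1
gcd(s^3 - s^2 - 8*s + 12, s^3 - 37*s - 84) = s + 3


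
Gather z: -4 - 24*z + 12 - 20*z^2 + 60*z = -20*z^2 + 36*z + 8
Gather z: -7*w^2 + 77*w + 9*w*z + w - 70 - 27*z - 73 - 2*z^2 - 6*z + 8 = -7*w^2 + 78*w - 2*z^2 + z*(9*w - 33) - 135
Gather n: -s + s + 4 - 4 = 0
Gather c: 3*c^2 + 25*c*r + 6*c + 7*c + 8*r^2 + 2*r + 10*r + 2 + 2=3*c^2 + c*(25*r + 13) + 8*r^2 + 12*r + 4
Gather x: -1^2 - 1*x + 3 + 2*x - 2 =x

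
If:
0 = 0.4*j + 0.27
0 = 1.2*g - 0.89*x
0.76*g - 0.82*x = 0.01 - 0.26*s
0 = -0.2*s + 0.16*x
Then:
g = -0.15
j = -0.68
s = -0.17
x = -0.21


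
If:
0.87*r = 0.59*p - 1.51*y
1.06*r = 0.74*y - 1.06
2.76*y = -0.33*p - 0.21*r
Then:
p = -0.86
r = -0.88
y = 0.17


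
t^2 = t^2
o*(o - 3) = o^2 - 3*o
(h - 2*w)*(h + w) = h^2 - h*w - 2*w^2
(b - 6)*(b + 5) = b^2 - b - 30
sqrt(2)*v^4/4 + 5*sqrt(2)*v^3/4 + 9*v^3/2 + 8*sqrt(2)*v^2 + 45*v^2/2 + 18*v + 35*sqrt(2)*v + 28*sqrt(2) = (v/2 + sqrt(2))*(v + 4)*(v + 7*sqrt(2))*(sqrt(2)*v/2 + sqrt(2)/2)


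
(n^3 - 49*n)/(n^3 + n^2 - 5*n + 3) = n*(n^2 - 49)/(n^3 + n^2 - 5*n + 3)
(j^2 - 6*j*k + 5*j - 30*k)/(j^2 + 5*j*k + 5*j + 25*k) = (j - 6*k)/(j + 5*k)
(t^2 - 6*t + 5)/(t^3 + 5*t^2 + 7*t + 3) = (t^2 - 6*t + 5)/(t^3 + 5*t^2 + 7*t + 3)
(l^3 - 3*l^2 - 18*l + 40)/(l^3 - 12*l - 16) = (-l^3 + 3*l^2 + 18*l - 40)/(-l^3 + 12*l + 16)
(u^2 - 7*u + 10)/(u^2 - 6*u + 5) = (u - 2)/(u - 1)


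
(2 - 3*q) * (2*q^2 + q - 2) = -6*q^3 + q^2 + 8*q - 4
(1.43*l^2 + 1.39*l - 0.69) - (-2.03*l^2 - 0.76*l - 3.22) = 3.46*l^2 + 2.15*l + 2.53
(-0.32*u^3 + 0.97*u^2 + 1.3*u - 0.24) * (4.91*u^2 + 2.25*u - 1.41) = -1.5712*u^5 + 4.0427*u^4 + 9.0167*u^3 + 0.3789*u^2 - 2.373*u + 0.3384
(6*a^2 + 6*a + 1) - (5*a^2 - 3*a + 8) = a^2 + 9*a - 7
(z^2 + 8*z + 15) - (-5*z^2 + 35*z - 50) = 6*z^2 - 27*z + 65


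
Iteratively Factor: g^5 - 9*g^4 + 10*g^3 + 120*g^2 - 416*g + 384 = (g - 2)*(g^4 - 7*g^3 - 4*g^2 + 112*g - 192) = (g - 3)*(g - 2)*(g^3 - 4*g^2 - 16*g + 64) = (g - 4)*(g - 3)*(g - 2)*(g^2 - 16) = (g - 4)^2*(g - 3)*(g - 2)*(g + 4)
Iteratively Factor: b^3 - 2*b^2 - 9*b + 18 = (b - 3)*(b^2 + b - 6) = (b - 3)*(b + 3)*(b - 2)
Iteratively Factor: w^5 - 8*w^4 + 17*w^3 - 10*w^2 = (w)*(w^4 - 8*w^3 + 17*w^2 - 10*w) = w*(w - 2)*(w^3 - 6*w^2 + 5*w) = w^2*(w - 2)*(w^2 - 6*w + 5) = w^2*(w - 2)*(w - 1)*(w - 5)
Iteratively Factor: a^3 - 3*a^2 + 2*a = (a - 2)*(a^2 - a) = (a - 2)*(a - 1)*(a)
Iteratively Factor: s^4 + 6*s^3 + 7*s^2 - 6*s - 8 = (s + 2)*(s^3 + 4*s^2 - s - 4) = (s + 2)*(s + 4)*(s^2 - 1) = (s - 1)*(s + 2)*(s + 4)*(s + 1)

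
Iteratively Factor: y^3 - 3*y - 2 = (y + 1)*(y^2 - y - 2) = (y + 1)^2*(y - 2)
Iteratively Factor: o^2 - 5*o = (o)*(o - 5)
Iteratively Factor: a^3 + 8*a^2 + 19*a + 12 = (a + 4)*(a^2 + 4*a + 3) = (a + 3)*(a + 4)*(a + 1)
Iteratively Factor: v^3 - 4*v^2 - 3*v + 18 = (v - 3)*(v^2 - v - 6) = (v - 3)^2*(v + 2)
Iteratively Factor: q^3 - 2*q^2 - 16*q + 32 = (q - 4)*(q^2 + 2*q - 8) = (q - 4)*(q + 4)*(q - 2)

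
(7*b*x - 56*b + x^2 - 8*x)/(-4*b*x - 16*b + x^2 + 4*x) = (-7*b*x + 56*b - x^2 + 8*x)/(4*b*x + 16*b - x^2 - 4*x)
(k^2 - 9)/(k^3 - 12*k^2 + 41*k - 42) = (k + 3)/(k^2 - 9*k + 14)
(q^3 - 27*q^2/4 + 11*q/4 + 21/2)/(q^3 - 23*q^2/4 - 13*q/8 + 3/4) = 2*(4*q^2 - 3*q - 7)/(8*q^2 + 2*q - 1)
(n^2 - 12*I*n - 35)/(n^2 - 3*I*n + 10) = (n - 7*I)/(n + 2*I)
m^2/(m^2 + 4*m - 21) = m^2/(m^2 + 4*m - 21)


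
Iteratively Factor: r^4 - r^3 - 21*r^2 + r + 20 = (r + 1)*(r^3 - 2*r^2 - 19*r + 20) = (r + 1)*(r + 4)*(r^2 - 6*r + 5) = (r - 5)*(r + 1)*(r + 4)*(r - 1)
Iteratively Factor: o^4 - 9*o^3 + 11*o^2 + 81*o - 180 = (o - 5)*(o^3 - 4*o^2 - 9*o + 36) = (o - 5)*(o + 3)*(o^2 - 7*o + 12) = (o - 5)*(o - 4)*(o + 3)*(o - 3)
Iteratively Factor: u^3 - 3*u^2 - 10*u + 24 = (u + 3)*(u^2 - 6*u + 8) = (u - 4)*(u + 3)*(u - 2)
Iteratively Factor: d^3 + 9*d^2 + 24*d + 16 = (d + 1)*(d^2 + 8*d + 16) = (d + 1)*(d + 4)*(d + 4)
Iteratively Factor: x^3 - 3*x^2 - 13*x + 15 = (x - 5)*(x^2 + 2*x - 3) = (x - 5)*(x + 3)*(x - 1)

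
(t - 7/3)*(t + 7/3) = t^2 - 49/9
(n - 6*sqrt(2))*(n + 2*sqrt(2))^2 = n^3 - 2*sqrt(2)*n^2 - 40*n - 48*sqrt(2)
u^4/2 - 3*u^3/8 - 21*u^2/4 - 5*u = u*(u/2 + 1)*(u - 4)*(u + 5/4)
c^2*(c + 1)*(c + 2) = c^4 + 3*c^3 + 2*c^2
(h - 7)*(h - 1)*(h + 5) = h^3 - 3*h^2 - 33*h + 35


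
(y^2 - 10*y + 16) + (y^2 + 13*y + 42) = 2*y^2 + 3*y + 58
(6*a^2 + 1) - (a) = 6*a^2 - a + 1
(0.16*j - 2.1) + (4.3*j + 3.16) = 4.46*j + 1.06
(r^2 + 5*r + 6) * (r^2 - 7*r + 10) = r^4 - 2*r^3 - 19*r^2 + 8*r + 60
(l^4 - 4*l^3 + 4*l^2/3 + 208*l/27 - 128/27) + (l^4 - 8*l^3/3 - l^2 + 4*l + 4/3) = 2*l^4 - 20*l^3/3 + l^2/3 + 316*l/27 - 92/27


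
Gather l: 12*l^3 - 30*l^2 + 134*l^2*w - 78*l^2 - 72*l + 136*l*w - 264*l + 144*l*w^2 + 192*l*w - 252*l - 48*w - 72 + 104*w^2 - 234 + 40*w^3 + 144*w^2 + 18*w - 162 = 12*l^3 + l^2*(134*w - 108) + l*(144*w^2 + 328*w - 588) + 40*w^3 + 248*w^2 - 30*w - 468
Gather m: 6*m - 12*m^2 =-12*m^2 + 6*m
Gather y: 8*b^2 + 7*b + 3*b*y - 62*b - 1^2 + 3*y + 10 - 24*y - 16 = 8*b^2 - 55*b + y*(3*b - 21) - 7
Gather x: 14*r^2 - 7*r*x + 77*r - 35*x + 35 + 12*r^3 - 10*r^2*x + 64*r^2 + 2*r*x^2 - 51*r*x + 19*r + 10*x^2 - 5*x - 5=12*r^3 + 78*r^2 + 96*r + x^2*(2*r + 10) + x*(-10*r^2 - 58*r - 40) + 30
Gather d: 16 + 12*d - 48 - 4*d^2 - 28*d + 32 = -4*d^2 - 16*d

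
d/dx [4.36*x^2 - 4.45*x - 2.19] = 8.72*x - 4.45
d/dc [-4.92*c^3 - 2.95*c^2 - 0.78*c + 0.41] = -14.76*c^2 - 5.9*c - 0.78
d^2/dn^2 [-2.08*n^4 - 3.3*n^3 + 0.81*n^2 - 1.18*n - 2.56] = -24.96*n^2 - 19.8*n + 1.62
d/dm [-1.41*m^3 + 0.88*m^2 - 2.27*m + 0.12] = -4.23*m^2 + 1.76*m - 2.27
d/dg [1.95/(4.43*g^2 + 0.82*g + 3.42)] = (-17.277*g - 1.599)/(4.43*g^2 + 0.82*g + 3.42)^2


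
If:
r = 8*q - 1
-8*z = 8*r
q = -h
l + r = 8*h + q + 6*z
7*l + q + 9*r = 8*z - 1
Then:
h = -33/304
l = 49/304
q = 33/304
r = -5/38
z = 5/38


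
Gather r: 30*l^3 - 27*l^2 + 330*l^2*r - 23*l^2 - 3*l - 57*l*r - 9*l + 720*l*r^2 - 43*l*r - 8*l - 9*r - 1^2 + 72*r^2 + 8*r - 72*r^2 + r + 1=30*l^3 - 50*l^2 + 720*l*r^2 - 20*l + r*(330*l^2 - 100*l)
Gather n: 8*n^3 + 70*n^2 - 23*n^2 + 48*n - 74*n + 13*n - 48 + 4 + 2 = 8*n^3 + 47*n^2 - 13*n - 42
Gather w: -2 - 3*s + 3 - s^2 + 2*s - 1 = -s^2 - s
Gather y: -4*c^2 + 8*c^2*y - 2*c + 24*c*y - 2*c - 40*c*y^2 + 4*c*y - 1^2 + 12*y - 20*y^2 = -4*c^2 - 4*c + y^2*(-40*c - 20) + y*(8*c^2 + 28*c + 12) - 1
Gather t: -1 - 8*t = -8*t - 1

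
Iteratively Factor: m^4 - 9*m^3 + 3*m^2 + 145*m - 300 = (m - 5)*(m^3 - 4*m^2 - 17*m + 60) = (m - 5)^2*(m^2 + m - 12) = (m - 5)^2*(m - 3)*(m + 4)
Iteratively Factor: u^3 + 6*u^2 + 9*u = (u + 3)*(u^2 + 3*u) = (u + 3)^2*(u)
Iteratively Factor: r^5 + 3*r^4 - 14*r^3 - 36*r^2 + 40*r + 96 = (r + 2)*(r^4 + r^3 - 16*r^2 - 4*r + 48) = (r - 3)*(r + 2)*(r^3 + 4*r^2 - 4*r - 16) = (r - 3)*(r - 2)*(r + 2)*(r^2 + 6*r + 8) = (r - 3)*(r - 2)*(r + 2)*(r + 4)*(r + 2)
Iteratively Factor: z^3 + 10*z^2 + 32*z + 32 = (z + 2)*(z^2 + 8*z + 16) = (z + 2)*(z + 4)*(z + 4)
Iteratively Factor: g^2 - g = (g)*(g - 1)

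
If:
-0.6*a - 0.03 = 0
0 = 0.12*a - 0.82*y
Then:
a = -0.05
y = -0.01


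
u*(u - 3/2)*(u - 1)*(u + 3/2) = u^4 - u^3 - 9*u^2/4 + 9*u/4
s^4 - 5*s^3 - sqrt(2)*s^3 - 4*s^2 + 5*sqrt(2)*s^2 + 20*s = s*(s - 5)*(s - 2*sqrt(2))*(s + sqrt(2))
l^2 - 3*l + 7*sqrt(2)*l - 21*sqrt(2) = (l - 3)*(l + 7*sqrt(2))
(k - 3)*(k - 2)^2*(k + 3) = k^4 - 4*k^3 - 5*k^2 + 36*k - 36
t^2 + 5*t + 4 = (t + 1)*(t + 4)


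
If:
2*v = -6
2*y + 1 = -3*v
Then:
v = -3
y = 4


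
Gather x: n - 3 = n - 3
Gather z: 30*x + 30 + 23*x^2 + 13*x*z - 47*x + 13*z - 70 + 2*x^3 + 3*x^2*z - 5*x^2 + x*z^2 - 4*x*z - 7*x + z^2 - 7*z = 2*x^3 + 18*x^2 - 24*x + z^2*(x + 1) + z*(3*x^2 + 9*x + 6) - 40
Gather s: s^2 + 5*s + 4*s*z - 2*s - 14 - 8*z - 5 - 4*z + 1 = s^2 + s*(4*z + 3) - 12*z - 18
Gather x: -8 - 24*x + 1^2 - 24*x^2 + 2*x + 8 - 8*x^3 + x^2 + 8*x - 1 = -8*x^3 - 23*x^2 - 14*x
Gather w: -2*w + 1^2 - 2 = -2*w - 1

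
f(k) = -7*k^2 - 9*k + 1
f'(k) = -14*k - 9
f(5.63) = -271.55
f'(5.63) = -87.82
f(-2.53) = -21.04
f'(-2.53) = 26.42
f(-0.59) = 3.87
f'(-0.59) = -0.74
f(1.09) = -17.13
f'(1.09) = -24.26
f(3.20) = -99.48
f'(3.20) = -53.80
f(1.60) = -31.32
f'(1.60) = -31.40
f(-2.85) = -30.21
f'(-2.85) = 30.90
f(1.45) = -26.77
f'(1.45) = -29.30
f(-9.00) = -485.00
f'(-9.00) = 117.00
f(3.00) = -89.00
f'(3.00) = -51.00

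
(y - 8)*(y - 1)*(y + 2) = y^3 - 7*y^2 - 10*y + 16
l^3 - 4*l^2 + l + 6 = (l - 3)*(l - 2)*(l + 1)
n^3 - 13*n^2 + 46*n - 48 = (n - 8)*(n - 3)*(n - 2)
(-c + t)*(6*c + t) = -6*c^2 + 5*c*t + t^2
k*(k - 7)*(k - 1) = k^3 - 8*k^2 + 7*k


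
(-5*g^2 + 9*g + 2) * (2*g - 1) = -10*g^3 + 23*g^2 - 5*g - 2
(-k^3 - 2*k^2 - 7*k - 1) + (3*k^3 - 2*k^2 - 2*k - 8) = 2*k^3 - 4*k^2 - 9*k - 9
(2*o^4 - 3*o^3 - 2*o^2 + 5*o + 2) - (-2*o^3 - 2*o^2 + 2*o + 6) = 2*o^4 - o^3 + 3*o - 4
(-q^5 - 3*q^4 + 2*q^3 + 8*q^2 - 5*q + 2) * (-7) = 7*q^5 + 21*q^4 - 14*q^3 - 56*q^2 + 35*q - 14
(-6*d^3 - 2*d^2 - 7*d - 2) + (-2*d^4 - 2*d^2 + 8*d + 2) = -2*d^4 - 6*d^3 - 4*d^2 + d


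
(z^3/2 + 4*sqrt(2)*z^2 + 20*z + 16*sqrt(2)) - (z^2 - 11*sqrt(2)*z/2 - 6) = z^3/2 - z^2 + 4*sqrt(2)*z^2 + 11*sqrt(2)*z/2 + 20*z + 6 + 16*sqrt(2)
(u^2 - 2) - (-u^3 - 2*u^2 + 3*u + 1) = u^3 + 3*u^2 - 3*u - 3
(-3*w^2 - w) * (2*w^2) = -6*w^4 - 2*w^3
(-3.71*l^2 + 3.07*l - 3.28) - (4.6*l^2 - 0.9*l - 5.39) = -8.31*l^2 + 3.97*l + 2.11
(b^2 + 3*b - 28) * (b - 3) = b^3 - 37*b + 84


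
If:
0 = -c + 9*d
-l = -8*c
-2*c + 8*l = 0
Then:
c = 0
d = 0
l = 0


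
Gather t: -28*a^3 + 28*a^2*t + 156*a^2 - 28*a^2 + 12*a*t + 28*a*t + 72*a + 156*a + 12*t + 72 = -28*a^3 + 128*a^2 + 228*a + t*(28*a^2 + 40*a + 12) + 72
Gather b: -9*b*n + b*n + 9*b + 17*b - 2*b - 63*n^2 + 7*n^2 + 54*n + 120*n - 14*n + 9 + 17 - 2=b*(24 - 8*n) - 56*n^2 + 160*n + 24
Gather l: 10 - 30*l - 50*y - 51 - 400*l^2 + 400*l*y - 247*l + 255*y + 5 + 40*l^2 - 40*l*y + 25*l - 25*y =-360*l^2 + l*(360*y - 252) + 180*y - 36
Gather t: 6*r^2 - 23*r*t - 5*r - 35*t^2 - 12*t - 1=6*r^2 - 5*r - 35*t^2 + t*(-23*r - 12) - 1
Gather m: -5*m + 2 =2 - 5*m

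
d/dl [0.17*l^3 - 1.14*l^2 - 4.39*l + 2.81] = 0.51*l^2 - 2.28*l - 4.39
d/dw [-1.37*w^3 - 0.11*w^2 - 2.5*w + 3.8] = -4.11*w^2 - 0.22*w - 2.5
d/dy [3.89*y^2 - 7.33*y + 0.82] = 7.78*y - 7.33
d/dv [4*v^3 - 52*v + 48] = 12*v^2 - 52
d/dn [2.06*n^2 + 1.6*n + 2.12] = 4.12*n + 1.6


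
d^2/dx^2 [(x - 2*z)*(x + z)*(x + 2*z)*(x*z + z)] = 2*z*(6*x^2 + 3*x*z + 3*x - 4*z^2 + z)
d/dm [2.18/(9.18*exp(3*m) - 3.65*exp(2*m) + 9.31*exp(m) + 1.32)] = (-60.0372*exp(2*m) + 15.914*exp(m) - 20.2958)*exp(m)/(9.18*exp(3*m) - 3.65*exp(2*m) + 9.31*exp(m) + 1.32)^2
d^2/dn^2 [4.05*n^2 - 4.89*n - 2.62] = 8.10000000000000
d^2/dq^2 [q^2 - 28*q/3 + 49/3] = 2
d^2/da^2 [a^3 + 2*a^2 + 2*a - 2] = 6*a + 4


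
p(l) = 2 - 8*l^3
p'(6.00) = -864.00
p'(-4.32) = -447.90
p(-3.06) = 231.22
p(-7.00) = 2746.00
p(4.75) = -855.38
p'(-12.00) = -3456.00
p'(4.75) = -541.50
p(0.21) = 1.93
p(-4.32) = 646.97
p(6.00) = -1726.00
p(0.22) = 1.91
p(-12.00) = 13826.00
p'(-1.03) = -25.46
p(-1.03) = 10.74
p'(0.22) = -1.16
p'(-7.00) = -1176.00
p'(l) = -24*l^2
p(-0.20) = 2.06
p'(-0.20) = -0.96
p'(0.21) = -1.06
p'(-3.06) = -224.73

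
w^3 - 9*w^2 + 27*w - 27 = (w - 3)^3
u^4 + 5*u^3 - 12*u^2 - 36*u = u*(u - 3)*(u + 2)*(u + 6)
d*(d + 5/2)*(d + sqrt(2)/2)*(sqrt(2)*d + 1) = sqrt(2)*d^4 + 2*d^3 + 5*sqrt(2)*d^3/2 + sqrt(2)*d^2/2 + 5*d^2 + 5*sqrt(2)*d/4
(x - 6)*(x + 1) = x^2 - 5*x - 6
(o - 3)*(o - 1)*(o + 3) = o^3 - o^2 - 9*o + 9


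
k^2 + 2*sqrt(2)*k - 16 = (k - 2*sqrt(2))*(k + 4*sqrt(2))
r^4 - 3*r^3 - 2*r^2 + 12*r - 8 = (r - 2)^2*(r - 1)*(r + 2)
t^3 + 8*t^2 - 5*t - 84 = (t - 3)*(t + 4)*(t + 7)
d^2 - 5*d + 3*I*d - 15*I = (d - 5)*(d + 3*I)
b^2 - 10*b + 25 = (b - 5)^2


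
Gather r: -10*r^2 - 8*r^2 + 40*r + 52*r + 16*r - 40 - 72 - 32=-18*r^2 + 108*r - 144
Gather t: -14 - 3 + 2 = -15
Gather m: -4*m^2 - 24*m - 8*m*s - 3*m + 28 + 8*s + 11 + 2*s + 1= -4*m^2 + m*(-8*s - 27) + 10*s + 40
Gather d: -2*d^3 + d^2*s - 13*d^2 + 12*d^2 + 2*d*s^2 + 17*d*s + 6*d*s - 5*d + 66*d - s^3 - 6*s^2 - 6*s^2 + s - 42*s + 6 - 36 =-2*d^3 + d^2*(s - 1) + d*(2*s^2 + 23*s + 61) - s^3 - 12*s^2 - 41*s - 30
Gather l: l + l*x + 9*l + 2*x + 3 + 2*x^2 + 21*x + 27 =l*(x + 10) + 2*x^2 + 23*x + 30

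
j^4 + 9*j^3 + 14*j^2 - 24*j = j*(j - 1)*(j + 4)*(j + 6)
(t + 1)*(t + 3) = t^2 + 4*t + 3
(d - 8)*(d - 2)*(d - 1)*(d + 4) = d^4 - 7*d^3 - 18*d^2 + 88*d - 64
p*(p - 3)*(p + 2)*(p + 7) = p^4 + 6*p^3 - 13*p^2 - 42*p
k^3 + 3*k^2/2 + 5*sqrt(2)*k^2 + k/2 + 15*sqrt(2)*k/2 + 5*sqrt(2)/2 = (k + 1/2)*(k + 1)*(k + 5*sqrt(2))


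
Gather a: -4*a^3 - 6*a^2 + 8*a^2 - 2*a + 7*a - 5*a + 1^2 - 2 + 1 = -4*a^3 + 2*a^2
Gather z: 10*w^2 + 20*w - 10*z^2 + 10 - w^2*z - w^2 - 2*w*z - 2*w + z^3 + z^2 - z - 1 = 9*w^2 + 18*w + z^3 - 9*z^2 + z*(-w^2 - 2*w - 1) + 9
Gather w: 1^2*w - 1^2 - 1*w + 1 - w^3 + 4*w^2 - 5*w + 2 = -w^3 + 4*w^2 - 5*w + 2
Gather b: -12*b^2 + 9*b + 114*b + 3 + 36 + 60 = -12*b^2 + 123*b + 99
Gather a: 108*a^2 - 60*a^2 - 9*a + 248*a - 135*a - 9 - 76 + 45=48*a^2 + 104*a - 40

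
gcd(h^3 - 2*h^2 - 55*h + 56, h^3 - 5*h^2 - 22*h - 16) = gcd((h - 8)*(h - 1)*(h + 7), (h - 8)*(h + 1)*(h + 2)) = h - 8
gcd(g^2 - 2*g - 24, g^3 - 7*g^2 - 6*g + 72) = g - 6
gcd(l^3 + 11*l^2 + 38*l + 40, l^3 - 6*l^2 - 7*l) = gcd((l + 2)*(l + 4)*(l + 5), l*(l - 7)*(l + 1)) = 1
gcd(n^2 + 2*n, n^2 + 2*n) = n^2 + 2*n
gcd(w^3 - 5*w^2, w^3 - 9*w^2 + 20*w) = w^2 - 5*w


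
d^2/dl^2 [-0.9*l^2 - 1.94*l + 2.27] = -1.80000000000000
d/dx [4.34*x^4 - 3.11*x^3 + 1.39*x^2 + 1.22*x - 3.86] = 17.36*x^3 - 9.33*x^2 + 2.78*x + 1.22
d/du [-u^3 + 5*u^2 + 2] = u*(10 - 3*u)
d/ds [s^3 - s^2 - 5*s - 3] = 3*s^2 - 2*s - 5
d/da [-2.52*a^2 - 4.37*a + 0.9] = -5.04*a - 4.37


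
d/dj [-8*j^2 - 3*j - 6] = -16*j - 3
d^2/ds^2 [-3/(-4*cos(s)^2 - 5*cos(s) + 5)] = 3*(-64*sin(s)^4 + 137*sin(s)^2 + 50*cos(s) - 15*cos(3*s) + 17)/(-4*sin(s)^2 + 5*cos(s) - 1)^3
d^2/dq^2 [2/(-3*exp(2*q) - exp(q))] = 2*((3*exp(q) + 1)*(12*exp(q) + 1) - 2*(6*exp(q) + 1)^2)*exp(-q)/(3*exp(q) + 1)^3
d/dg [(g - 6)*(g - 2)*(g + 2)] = 3*g^2 - 12*g - 4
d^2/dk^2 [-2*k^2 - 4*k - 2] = -4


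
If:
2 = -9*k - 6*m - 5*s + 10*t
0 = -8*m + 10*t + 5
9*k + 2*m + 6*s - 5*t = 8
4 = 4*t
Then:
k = -263/36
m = 15/8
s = 25/2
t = 1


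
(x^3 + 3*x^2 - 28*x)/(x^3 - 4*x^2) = (x + 7)/x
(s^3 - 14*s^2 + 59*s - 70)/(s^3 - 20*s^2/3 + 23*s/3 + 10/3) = 3*(s - 7)/(3*s + 1)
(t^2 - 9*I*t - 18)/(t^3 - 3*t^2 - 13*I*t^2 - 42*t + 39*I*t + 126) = (t - 3*I)/(t^2 - t*(3 + 7*I) + 21*I)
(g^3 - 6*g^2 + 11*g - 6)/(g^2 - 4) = (g^2 - 4*g + 3)/(g + 2)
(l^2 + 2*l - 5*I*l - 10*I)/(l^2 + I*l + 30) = (l + 2)/(l + 6*I)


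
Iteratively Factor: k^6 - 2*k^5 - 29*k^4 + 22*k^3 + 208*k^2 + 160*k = (k)*(k^5 - 2*k^4 - 29*k^3 + 22*k^2 + 208*k + 160) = k*(k - 5)*(k^4 + 3*k^3 - 14*k^2 - 48*k - 32) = k*(k - 5)*(k - 4)*(k^3 + 7*k^2 + 14*k + 8) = k*(k - 5)*(k - 4)*(k + 4)*(k^2 + 3*k + 2) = k*(k - 5)*(k - 4)*(k + 1)*(k + 4)*(k + 2)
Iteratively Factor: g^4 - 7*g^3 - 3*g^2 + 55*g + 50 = (g - 5)*(g^3 - 2*g^2 - 13*g - 10) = (g - 5)^2*(g^2 + 3*g + 2) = (g - 5)^2*(g + 1)*(g + 2)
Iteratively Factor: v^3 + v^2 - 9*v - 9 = (v + 3)*(v^2 - 2*v - 3) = (v + 1)*(v + 3)*(v - 3)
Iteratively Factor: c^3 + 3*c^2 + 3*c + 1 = (c + 1)*(c^2 + 2*c + 1) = (c + 1)^2*(c + 1)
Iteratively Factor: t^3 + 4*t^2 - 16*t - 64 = (t - 4)*(t^2 + 8*t + 16) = (t - 4)*(t + 4)*(t + 4)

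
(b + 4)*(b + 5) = b^2 + 9*b + 20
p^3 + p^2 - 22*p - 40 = (p - 5)*(p + 2)*(p + 4)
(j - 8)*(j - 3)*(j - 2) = j^3 - 13*j^2 + 46*j - 48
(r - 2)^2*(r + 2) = r^3 - 2*r^2 - 4*r + 8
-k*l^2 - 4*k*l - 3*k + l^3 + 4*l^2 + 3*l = (-k + l)*(l + 1)*(l + 3)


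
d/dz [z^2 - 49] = 2*z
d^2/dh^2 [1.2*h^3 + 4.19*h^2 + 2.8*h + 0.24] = 7.2*h + 8.38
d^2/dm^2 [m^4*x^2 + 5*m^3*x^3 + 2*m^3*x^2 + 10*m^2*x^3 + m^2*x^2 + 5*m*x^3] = x^2*(12*m^2 + 30*m*x + 12*m + 20*x + 2)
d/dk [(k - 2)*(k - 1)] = 2*k - 3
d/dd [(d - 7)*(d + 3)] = 2*d - 4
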